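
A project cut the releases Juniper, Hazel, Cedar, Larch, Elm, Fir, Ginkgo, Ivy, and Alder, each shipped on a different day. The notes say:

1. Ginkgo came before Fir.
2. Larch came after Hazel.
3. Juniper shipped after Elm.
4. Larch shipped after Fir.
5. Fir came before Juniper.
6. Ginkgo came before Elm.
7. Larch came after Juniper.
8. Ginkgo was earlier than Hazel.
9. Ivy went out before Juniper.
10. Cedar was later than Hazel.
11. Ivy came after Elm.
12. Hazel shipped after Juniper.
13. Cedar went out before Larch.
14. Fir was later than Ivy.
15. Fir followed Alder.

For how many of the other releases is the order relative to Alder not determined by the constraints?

3

Forced after Alder: Cedar, Fir, Hazel, Juniper, and Larch.
That leaves Elm, Ginkgo, and Ivy with no forced order relative to Alder — 3.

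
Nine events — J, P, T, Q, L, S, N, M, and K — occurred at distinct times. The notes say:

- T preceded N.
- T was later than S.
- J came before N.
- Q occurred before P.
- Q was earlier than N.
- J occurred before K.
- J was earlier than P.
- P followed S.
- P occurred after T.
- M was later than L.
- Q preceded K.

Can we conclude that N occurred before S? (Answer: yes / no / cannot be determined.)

Tracing the constraints gives S → T → N, so S must come before N.
That means N cannot be before S.

no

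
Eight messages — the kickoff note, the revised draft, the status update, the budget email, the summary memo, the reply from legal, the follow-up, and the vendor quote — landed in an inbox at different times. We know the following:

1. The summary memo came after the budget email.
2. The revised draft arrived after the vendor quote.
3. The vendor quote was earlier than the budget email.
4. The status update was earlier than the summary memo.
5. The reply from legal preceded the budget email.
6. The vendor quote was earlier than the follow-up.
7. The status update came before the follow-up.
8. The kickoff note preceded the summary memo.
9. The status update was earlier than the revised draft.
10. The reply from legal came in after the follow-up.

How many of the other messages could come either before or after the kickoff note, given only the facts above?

6

Forced after the kickoff note: the summary memo.
That leaves the budget email, the follow-up, the reply from legal, the revised draft, the status update, and the vendor quote with no forced order relative to the kickoff note — 6.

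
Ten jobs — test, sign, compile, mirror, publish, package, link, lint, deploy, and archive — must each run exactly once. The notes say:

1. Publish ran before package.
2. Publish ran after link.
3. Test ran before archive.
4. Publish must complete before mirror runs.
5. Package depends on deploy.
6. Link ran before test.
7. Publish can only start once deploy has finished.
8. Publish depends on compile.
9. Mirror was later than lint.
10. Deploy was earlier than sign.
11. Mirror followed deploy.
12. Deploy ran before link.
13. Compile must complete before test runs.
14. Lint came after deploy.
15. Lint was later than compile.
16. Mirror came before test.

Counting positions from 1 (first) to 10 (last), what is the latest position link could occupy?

5

Link must come before archive, mirror, package, publish, and test — 5 stages forced after it.
Everything else can be placed before link in some valid order, so link can sit as late as position 10 − 5 = 5.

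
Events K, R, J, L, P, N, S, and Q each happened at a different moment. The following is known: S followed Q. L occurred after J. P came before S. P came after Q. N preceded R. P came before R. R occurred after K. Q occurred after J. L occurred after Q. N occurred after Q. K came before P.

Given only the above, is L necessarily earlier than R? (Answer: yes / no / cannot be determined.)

cannot be determined

No chain of stated constraints runs from L to R, and none runs from R to L either.
So the relative order of L and R is not fixed by the given facts.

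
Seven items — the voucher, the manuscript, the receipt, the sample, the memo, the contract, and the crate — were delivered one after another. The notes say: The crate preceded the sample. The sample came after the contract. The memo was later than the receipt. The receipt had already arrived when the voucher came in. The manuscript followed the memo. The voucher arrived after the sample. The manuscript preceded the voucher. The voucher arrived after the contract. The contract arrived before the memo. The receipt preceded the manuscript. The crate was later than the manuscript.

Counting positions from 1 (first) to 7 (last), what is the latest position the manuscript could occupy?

The manuscript must come before the crate, the sample, and the voucher — 3 items forced after it.
Everything else can be placed before the manuscript in some valid order, so the manuscript can sit as late as position 7 − 3 = 4.

4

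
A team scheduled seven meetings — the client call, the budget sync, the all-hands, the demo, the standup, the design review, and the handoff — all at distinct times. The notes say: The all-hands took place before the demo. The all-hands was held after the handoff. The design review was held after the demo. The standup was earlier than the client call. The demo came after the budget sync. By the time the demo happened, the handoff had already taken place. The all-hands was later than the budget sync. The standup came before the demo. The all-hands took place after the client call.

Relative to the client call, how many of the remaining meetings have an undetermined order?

2

Forced before the client call: the standup; forced after the client call: the all-hands, the demo, and the design review.
That leaves the budget sync and the handoff with no forced order relative to the client call — 2.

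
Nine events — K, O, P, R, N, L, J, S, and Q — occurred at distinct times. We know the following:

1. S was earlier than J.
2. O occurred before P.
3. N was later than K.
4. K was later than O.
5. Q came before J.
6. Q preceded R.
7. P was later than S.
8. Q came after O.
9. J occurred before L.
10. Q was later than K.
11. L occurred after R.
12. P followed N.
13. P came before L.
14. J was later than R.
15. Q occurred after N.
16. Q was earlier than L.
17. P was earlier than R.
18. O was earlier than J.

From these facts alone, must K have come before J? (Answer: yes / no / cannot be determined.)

yes

Chain the constraints: K → Q → J. Each link is directly stated, so K comes before J.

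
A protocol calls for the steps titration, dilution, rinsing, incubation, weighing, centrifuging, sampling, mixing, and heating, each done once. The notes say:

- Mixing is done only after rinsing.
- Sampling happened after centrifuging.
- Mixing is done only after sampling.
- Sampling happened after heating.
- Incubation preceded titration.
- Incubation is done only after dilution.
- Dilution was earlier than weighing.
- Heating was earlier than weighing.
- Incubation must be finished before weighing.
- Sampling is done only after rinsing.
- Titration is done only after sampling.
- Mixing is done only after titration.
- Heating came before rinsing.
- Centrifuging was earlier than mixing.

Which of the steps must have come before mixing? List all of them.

centrifuging, dilution, heating, incubation, rinsing, sampling, titration

Directly stated before mixing: centrifuging, rinsing, sampling, and titration.
Dilution reaches mixing via dilution → incubation → titration → mixing.
Heating reaches mixing via heating → sampling → mixing.
Incubation reaches mixing via incubation → titration → mixing.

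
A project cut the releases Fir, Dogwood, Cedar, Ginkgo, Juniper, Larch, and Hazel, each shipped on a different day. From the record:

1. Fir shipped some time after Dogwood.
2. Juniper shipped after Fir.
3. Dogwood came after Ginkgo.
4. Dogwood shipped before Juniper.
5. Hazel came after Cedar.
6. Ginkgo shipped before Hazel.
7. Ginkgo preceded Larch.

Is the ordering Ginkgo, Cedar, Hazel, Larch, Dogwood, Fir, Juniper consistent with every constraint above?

Check each stated constraint against the proposed order — e.g. Ginkgo is ahead of Larch; Ginkgo is ahead of Dogwood. Every pair is in the required order; nothing is violated.

yes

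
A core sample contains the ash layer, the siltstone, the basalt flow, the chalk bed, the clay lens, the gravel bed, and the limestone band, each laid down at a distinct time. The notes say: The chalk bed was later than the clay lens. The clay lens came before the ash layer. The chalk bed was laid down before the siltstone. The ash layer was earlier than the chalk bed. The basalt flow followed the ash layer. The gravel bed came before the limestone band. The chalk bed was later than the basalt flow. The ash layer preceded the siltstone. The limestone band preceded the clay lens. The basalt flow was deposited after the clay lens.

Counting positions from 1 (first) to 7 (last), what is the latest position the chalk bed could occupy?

6

The chalk bed must come before the siltstone — 1 layer forced after it.
Everything else can be placed before the chalk bed in some valid order, so the chalk bed can sit as late as position 7 − 1 = 6.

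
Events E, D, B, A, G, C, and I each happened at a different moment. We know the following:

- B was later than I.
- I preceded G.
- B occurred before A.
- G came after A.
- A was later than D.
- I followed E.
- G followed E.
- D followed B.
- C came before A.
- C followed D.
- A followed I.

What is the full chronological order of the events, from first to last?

The constraints fix every adjacent pair, so only one ordering works:
E → I → B → D → C → A → G.

E, I, B, D, C, A, G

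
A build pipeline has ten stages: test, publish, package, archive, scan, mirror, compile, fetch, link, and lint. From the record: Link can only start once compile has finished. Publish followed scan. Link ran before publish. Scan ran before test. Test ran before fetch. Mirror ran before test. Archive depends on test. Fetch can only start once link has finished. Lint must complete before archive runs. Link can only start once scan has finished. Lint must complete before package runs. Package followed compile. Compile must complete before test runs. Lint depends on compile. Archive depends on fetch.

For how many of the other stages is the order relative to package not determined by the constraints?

7

Forced before package: compile and lint.
That leaves archive, fetch, link, mirror, publish, scan, and test with no forced order relative to package — 7.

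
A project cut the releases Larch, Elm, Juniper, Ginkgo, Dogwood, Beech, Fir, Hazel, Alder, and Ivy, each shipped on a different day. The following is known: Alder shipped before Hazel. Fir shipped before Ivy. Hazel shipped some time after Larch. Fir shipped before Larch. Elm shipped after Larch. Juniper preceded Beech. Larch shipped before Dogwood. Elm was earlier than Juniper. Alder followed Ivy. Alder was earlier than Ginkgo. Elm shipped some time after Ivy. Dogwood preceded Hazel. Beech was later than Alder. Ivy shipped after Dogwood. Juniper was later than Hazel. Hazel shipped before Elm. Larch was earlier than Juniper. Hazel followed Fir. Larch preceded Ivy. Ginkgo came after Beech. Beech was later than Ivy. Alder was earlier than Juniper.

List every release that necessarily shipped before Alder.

Directly stated before Alder: Ivy.
Dogwood reaches Alder via Dogwood → Ivy → Alder.
Fir reaches Alder via Fir → Ivy → Alder.
Larch reaches Alder via Larch → Ivy → Alder.

Dogwood, Fir, Ivy, Larch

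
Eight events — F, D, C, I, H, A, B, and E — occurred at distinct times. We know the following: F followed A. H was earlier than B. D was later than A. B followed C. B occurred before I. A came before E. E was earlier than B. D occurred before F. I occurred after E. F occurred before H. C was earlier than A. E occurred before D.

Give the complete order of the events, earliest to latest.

The constraints fix every adjacent pair, so only one ordering works:
C → A → E → D → F → H → B → I.

C, A, E, D, F, H, B, I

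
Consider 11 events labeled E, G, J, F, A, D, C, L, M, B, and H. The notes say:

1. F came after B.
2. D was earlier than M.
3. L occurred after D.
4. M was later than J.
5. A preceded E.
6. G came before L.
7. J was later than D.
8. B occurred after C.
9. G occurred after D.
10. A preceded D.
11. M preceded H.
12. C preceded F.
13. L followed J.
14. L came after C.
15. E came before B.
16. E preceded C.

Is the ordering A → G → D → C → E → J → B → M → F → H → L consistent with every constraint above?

The constraints require E before C, but in the proposed sequence C appears ahead of E. That one violation is enough.

no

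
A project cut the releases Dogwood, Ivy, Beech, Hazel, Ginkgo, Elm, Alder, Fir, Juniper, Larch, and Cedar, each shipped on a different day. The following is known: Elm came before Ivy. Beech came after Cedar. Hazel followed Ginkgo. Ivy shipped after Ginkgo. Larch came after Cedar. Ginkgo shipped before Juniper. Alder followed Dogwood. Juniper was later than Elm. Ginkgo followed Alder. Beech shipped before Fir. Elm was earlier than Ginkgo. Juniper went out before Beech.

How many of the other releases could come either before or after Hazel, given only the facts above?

Forced before Hazel: Alder, Dogwood, Elm, and Ginkgo.
That leaves Beech, Cedar, Fir, Ivy, Juniper, and Larch with no forced order relative to Hazel — 6.

6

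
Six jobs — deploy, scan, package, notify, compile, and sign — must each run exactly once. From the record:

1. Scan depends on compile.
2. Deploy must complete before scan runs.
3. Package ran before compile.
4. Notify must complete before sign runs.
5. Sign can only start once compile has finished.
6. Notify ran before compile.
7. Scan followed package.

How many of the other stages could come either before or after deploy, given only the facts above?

Forced after deploy: scan.
That leaves compile, notify, package, and sign with no forced order relative to deploy — 4.

4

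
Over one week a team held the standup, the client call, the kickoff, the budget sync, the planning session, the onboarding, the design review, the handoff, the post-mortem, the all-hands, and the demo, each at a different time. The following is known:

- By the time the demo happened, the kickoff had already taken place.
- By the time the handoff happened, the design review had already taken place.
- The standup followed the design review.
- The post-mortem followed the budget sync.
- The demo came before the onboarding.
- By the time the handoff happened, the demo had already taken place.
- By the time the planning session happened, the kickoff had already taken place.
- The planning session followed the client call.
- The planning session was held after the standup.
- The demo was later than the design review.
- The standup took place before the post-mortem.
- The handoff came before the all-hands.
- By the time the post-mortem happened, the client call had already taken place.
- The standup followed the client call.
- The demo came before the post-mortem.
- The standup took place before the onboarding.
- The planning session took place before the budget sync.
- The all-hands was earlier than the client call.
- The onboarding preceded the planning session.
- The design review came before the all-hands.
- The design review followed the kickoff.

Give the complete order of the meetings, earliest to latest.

The constraints fix every adjacent pair, so only one ordering works:
the kickoff → the design review → the demo → the handoff → the all-hands → the client call → the standup → the onboarding → the planning session → the budget sync → the post-mortem.

the kickoff, the design review, the demo, the handoff, the all-hands, the client call, the standup, the onboarding, the planning session, the budget sync, the post-mortem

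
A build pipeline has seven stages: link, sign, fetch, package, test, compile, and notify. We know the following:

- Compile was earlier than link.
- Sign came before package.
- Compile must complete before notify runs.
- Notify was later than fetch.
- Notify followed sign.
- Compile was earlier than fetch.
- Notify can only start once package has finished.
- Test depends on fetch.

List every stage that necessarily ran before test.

compile, fetch

Directly stated before test: fetch.
Compile reaches test via compile → fetch → test.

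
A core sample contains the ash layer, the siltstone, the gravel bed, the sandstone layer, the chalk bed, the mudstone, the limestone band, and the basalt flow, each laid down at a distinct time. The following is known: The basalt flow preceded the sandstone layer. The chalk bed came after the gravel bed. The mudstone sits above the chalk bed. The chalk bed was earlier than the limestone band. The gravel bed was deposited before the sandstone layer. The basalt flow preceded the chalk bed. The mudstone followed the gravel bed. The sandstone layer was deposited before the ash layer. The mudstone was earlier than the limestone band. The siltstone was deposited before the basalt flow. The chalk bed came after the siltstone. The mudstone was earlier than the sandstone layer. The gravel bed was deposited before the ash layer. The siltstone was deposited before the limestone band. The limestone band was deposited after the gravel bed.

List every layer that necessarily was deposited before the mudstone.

the basalt flow, the chalk bed, the gravel bed, the siltstone

Directly stated before the mudstone: the chalk bed and the gravel bed.
The basalt flow reaches the mudstone via the basalt flow → the chalk bed → the mudstone.
The siltstone reaches the mudstone via the siltstone → the chalk bed → the mudstone.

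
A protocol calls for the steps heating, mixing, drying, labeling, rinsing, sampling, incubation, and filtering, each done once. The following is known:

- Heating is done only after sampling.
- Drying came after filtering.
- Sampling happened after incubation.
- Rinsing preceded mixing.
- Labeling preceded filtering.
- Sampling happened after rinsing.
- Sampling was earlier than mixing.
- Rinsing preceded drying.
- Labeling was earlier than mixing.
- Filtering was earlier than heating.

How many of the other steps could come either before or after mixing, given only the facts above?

3

Forced before mixing: incubation, labeling, rinsing, and sampling.
That leaves drying, filtering, and heating with no forced order relative to mixing — 3.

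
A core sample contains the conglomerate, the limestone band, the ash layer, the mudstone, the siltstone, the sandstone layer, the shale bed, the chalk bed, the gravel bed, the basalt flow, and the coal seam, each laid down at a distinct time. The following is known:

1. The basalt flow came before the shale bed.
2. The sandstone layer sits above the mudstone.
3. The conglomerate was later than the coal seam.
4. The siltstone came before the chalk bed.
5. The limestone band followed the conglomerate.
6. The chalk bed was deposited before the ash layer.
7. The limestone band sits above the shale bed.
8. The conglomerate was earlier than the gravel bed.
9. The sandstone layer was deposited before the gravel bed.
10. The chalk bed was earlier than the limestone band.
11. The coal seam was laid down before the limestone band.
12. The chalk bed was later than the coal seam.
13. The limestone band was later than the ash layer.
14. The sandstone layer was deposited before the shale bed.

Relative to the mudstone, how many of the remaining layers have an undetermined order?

Forced after the mudstone: the gravel bed, the limestone band, the sandstone layer, and the shale bed.
That leaves the ash layer, the basalt flow, the chalk bed, the coal seam, the conglomerate, and the siltstone with no forced order relative to the mudstone — 6.

6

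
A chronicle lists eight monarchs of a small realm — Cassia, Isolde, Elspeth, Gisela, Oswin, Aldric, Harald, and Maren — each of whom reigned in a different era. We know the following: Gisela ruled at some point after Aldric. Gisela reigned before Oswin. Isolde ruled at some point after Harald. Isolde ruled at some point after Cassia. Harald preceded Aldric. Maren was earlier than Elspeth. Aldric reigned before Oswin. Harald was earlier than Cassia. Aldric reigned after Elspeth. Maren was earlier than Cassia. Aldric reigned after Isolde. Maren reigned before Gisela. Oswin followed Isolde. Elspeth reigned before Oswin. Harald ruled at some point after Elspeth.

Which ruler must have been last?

Every other ruler has a chain of constraints placing them before Oswin, so Oswin is last.

Oswin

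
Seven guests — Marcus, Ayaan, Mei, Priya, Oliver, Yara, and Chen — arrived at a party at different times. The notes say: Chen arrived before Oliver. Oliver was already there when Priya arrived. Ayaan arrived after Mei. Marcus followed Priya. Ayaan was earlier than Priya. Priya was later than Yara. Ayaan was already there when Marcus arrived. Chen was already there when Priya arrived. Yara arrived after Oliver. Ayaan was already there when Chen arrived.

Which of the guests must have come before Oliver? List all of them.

Ayaan, Chen, Mei

Directly stated before Oliver: Chen.
Ayaan reaches Oliver via Ayaan → Chen → Oliver.
Mei reaches Oliver via Mei → Ayaan → Chen → Oliver.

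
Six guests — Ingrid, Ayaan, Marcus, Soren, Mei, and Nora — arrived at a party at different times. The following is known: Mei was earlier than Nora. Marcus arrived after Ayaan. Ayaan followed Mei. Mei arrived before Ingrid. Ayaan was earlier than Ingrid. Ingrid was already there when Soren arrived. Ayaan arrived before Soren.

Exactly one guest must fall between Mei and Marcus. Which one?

Tracing the constraints gives Mei → Ayaan → Marcus, so Ayaan sits after Mei and before Marcus.
No other guest is forced both after Mei and before Marcus.

Ayaan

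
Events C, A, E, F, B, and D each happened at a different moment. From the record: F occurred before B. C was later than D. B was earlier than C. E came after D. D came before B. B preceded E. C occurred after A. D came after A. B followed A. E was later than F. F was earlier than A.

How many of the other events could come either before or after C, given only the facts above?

Forced before C: A, B, D, and F.
That leaves E with no forced order relative to C — 1.

1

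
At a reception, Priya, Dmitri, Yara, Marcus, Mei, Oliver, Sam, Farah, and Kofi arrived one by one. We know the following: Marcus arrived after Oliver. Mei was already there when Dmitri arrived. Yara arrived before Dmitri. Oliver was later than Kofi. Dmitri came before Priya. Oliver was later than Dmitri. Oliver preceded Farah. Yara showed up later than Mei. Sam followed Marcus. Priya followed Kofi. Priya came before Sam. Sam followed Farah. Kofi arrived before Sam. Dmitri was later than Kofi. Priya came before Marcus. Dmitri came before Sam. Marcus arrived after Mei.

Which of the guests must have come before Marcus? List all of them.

Directly stated before Marcus: Mei, Oliver, and Priya.
Dmitri reaches Marcus via Dmitri → Priya → Marcus.
Kofi reaches Marcus via Kofi → Priya → Marcus.
Yara reaches Marcus via Yara → Dmitri → Priya → Marcus.

Dmitri, Kofi, Mei, Oliver, Priya, Yara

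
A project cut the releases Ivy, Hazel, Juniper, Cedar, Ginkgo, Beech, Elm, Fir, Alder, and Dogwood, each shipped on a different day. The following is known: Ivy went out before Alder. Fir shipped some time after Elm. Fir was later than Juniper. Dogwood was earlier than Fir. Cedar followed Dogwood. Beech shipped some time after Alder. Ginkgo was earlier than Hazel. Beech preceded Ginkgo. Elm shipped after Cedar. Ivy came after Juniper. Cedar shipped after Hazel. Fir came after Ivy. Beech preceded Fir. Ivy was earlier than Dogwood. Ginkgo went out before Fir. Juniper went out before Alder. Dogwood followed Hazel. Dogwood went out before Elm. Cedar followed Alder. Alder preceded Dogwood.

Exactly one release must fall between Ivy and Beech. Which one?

Tracing the constraints gives Ivy → Alder → Beech, so Alder sits after Ivy and before Beech.
No other release is forced both after Ivy and before Beech.

Alder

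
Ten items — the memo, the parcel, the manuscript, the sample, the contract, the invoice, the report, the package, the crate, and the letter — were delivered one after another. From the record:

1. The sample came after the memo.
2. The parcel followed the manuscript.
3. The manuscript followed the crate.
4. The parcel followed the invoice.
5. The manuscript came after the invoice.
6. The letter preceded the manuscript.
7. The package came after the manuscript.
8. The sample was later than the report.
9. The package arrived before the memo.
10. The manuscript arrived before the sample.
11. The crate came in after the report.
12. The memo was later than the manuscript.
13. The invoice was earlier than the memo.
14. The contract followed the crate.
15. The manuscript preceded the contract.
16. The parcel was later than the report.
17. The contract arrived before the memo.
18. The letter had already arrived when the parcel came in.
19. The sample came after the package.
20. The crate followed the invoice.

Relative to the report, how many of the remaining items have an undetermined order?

Forced after the report: the contract, the crate, the manuscript, the memo, the package, the parcel, and the sample.
That leaves the invoice and the letter with no forced order relative to the report — 2.

2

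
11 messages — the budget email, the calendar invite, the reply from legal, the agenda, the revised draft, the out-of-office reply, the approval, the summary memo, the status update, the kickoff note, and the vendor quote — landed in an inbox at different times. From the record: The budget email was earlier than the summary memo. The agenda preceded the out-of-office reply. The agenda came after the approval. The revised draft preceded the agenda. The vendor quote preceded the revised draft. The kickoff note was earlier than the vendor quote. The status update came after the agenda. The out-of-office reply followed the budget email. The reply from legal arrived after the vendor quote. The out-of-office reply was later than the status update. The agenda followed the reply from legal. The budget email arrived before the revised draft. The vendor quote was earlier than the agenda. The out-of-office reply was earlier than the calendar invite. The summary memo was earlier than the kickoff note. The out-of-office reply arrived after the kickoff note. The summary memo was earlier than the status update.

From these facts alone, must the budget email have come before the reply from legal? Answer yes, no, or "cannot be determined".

Chain the constraints: the budget email → the summary memo → the kickoff note → the vendor quote → the reply from legal. Each link is directly stated, so the budget email comes before the reply from legal.

yes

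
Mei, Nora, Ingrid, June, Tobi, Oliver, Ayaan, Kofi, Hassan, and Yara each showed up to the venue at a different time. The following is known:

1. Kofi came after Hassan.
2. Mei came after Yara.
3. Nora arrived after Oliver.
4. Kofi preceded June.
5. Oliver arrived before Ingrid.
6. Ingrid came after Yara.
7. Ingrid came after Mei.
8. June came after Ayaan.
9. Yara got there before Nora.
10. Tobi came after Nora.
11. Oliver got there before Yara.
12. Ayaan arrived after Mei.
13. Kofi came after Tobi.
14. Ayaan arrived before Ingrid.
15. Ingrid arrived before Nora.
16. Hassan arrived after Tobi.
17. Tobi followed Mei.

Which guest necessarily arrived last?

Every other guest has a chain of constraints placing them before June, so June is last.

June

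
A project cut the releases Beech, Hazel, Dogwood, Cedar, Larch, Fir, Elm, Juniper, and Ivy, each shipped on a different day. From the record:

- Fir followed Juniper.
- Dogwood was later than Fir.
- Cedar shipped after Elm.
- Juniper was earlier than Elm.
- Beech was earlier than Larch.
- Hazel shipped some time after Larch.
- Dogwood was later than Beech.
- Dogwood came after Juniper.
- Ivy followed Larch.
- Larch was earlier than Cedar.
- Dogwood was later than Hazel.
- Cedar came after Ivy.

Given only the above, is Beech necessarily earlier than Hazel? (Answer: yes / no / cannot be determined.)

Chain the constraints: Beech → Larch → Hazel. Each link is directly stated, so Beech comes before Hazel.

yes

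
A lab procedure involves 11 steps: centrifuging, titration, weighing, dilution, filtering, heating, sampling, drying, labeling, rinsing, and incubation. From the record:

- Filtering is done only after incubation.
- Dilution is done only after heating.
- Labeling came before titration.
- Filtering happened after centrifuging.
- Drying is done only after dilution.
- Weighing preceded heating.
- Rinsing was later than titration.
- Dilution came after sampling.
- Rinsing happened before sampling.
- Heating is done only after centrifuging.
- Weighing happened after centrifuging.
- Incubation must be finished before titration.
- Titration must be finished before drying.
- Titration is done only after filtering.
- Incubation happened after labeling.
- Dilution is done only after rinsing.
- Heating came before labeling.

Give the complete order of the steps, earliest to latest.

The constraints fix every adjacent pair, so only one ordering works:
centrifuging → weighing → heating → labeling → incubation → filtering → titration → rinsing → sampling → dilution → drying.

centrifuging, weighing, heating, labeling, incubation, filtering, titration, rinsing, sampling, dilution, drying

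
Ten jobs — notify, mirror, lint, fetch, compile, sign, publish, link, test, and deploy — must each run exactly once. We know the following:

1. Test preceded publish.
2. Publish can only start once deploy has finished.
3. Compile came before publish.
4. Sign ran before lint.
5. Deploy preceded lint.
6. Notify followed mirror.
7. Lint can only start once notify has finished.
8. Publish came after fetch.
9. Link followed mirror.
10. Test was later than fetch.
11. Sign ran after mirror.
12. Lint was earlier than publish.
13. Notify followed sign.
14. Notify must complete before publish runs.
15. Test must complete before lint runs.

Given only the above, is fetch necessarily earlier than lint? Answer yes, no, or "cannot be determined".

yes

Chain the constraints: fetch → test → lint. Each link is directly stated, so fetch comes before lint.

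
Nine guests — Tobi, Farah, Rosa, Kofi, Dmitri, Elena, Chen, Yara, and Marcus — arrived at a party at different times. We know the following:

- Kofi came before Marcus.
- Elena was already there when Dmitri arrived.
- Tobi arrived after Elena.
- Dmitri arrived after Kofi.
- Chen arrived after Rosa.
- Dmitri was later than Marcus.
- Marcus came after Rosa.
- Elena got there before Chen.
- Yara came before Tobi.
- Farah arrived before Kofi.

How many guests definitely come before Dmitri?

Directly stated before Dmitri: Elena, Kofi, and Marcus.
Farah reaches Dmitri via Farah → Kofi → Dmitri.
Rosa reaches Dmitri via Rosa → Marcus → Dmitri.
No chain forces Tobi (or any of the others) ahead of Dmitri.
That's Elena, Farah, Kofi, Marcus, and Rosa — 5 in all.

5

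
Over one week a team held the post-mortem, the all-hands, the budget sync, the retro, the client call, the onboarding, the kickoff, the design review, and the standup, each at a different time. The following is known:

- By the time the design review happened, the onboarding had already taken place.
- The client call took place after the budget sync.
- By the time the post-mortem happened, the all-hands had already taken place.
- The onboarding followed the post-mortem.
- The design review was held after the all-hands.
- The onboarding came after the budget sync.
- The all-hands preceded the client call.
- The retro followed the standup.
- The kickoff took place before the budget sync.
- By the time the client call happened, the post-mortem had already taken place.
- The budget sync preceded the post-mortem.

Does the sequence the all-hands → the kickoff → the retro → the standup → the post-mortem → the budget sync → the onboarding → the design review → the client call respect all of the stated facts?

The constraints require the standup before the retro, but in the proposed sequence the retro appears ahead of the standup. That one violation is enough.

no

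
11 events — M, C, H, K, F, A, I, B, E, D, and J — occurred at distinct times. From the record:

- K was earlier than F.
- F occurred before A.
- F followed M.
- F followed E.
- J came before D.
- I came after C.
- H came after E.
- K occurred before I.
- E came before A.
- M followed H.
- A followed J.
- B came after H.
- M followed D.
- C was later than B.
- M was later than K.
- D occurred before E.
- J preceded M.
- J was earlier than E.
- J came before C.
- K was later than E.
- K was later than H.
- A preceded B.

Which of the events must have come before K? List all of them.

Directly stated before K: E and H.
D reaches K via D → E → K.
J reaches K via J → E → K.
No chain forces B (or any of the others) ahead of K.

D, E, H, J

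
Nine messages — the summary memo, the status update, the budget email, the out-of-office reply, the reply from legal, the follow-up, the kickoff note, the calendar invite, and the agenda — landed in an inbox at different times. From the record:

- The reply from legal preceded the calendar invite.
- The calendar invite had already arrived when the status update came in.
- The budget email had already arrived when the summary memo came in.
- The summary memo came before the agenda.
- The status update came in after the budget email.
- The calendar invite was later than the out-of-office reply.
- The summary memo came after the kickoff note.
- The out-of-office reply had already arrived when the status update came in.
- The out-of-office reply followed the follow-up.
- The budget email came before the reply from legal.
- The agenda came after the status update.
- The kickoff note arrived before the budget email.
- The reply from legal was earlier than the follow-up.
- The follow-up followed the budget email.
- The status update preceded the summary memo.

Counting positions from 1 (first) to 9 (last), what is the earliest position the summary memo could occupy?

8

The budget email, the calendar invite, the follow-up, the kickoff note, the out-of-office reply, the reply from legal, and the status update must all come before the summary memo — 7 forced predecessors.
Nothing else is forced ahead of the summary memo, so its earliest slot is position 7 + 1 = 8.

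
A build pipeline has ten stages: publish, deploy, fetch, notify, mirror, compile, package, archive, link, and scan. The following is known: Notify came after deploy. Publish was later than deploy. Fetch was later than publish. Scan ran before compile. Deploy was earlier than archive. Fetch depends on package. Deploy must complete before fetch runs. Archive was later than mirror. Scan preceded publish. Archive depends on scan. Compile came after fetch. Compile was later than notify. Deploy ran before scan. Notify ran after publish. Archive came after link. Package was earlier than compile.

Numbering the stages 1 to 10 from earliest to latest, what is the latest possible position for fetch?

Fetch must come before compile — 1 stage forced after it.
Everything else can be placed before fetch in some valid order, so fetch can sit as late as position 10 − 1 = 9.

9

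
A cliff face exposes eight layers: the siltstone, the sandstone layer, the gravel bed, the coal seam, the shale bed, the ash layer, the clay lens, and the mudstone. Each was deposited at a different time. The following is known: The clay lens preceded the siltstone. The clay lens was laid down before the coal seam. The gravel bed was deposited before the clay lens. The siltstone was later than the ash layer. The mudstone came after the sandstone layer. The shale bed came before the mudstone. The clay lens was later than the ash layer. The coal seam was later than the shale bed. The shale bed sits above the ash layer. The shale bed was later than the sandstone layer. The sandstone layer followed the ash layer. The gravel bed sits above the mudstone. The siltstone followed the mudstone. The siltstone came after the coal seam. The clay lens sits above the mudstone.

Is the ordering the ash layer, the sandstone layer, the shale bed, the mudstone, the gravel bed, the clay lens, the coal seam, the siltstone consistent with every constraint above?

yes

Check each stated constraint against the proposed order — e.g. the ash layer is ahead of the clay lens; the ash layer is ahead of the siltstone. Every pair is in the required order; nothing is violated.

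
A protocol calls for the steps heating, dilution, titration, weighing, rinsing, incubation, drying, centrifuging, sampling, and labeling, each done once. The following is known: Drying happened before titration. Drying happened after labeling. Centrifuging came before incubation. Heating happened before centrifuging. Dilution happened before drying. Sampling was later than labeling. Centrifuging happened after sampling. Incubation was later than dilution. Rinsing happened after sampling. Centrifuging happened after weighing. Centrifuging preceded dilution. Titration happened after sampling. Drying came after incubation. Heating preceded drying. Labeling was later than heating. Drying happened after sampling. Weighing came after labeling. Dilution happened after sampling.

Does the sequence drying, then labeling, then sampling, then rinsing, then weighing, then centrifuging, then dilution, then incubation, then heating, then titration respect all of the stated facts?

The constraints require sampling before drying, but in the proposed sequence drying appears ahead of sampling. That one violation is enough.

no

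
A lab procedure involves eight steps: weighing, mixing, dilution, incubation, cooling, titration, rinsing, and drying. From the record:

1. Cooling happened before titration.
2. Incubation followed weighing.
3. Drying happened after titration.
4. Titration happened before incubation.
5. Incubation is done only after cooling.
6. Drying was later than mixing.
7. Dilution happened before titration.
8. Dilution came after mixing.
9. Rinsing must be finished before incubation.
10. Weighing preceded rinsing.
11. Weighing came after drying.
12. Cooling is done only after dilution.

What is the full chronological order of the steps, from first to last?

The constraints fix every adjacent pair, so only one ordering works:
mixing → dilution → cooling → titration → drying → weighing → rinsing → incubation.

mixing, dilution, cooling, titration, drying, weighing, rinsing, incubation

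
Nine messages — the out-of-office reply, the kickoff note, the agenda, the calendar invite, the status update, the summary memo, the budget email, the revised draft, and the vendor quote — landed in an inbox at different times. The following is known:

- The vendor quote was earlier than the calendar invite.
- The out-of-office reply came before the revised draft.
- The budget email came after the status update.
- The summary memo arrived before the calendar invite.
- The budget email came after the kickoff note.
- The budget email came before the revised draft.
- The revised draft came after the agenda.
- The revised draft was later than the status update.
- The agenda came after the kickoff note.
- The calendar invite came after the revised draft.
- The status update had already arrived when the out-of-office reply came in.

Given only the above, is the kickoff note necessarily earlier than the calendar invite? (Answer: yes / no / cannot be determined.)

Chain the constraints: the kickoff note → the budget email → the revised draft → the calendar invite. Each link is directly stated, so the kickoff note comes before the calendar invite.

yes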